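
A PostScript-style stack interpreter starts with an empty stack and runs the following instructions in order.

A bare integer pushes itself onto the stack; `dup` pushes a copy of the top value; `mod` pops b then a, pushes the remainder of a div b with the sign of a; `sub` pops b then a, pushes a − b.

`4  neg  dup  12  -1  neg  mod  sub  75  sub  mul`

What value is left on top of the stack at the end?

316

4   -> [4]
neg -> [-4]
dup -> [-4, -4]
12  -> [-4, -4, 12]
-1  -> [-4, -4, 12, -1]
neg -> [-4, -4, 12, 1]
mod -> [-4, -4, 0]
sub -> [-4, -4]
75  -> [-4, -4, 75]
sub -> [-4, -79]
mul -> [316]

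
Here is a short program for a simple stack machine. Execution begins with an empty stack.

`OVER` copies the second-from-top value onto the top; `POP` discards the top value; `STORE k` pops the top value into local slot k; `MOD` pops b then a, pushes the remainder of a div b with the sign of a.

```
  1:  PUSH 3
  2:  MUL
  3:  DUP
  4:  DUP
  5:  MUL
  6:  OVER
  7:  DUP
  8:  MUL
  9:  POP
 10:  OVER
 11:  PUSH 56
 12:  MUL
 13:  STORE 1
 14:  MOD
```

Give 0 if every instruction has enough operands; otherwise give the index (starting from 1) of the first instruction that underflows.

2

PUSH 3 : 3
MUL  — needs 2 operands, stack has 1 → underflow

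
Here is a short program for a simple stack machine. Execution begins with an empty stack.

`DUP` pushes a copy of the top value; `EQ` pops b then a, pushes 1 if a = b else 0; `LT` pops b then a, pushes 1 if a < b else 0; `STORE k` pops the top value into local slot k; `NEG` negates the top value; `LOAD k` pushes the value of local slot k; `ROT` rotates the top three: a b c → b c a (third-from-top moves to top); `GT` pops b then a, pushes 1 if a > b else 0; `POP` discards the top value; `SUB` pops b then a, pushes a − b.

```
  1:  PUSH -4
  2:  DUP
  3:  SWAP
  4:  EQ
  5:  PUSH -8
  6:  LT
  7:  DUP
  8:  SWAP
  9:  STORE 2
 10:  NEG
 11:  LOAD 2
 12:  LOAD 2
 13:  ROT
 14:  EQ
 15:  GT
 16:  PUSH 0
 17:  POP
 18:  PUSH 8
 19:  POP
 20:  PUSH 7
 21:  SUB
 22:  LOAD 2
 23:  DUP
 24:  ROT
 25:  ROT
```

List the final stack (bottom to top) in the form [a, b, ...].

[0, -7, 0]

PUSH -4 → -4
DUP     → -4 -4
SWAP    → -4 -4
EQ      → 1
PUSH -8 → 1 -8
LT      → 0
DUP     → 0 0
SWAP    → 0 0
STORE 2 → 0
NEG     → 0
LOAD 2  → 0 0
LOAD 2  → 0 0 0
ROT     → 0 0 0
EQ      → 0 1
GT      → 0
PUSH 0  → 0 0
POP     → 0
PUSH 8  → 0 8
POP     → 0
PUSH 7  → 0 7
SUB     → -7
LOAD 2  → -7 0
DUP     → -7 0 0
ROT     → 0 0 -7
ROT     → 0 -7 0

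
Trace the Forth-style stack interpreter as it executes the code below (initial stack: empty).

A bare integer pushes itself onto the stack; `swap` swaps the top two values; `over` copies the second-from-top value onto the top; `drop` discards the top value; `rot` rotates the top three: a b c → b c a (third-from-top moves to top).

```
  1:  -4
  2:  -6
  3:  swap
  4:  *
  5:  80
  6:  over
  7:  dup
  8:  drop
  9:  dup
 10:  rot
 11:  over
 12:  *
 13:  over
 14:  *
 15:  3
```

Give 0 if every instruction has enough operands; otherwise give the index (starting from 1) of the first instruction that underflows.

0

-4   : -4
-6   : -4 -6
swap : -6 -4
*    : 24
80   : 24 80
over : 24 80 24
dup  : 24 80 24 24
drop : 24 80 24
dup  : 24 80 24 24
rot  : 24 24 24 80
over : 24 24 24 80 24
*    : 24 24 24 1920
over : 24 24 24 1920 24
*    : 24 24 24 46080
3    : 24 24 24 46080 3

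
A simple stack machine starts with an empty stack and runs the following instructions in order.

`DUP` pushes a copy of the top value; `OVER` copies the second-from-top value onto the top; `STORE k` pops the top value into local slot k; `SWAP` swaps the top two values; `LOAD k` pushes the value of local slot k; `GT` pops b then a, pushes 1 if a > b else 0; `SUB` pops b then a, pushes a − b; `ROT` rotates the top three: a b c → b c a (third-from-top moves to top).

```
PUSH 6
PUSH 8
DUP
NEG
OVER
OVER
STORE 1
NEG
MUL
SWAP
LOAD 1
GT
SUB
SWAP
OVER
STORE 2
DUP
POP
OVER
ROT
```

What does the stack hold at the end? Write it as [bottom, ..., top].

PUSH 6  -> 6
PUSH 8  -> 6 8
DUP     -> 6 8 8
NEG     -> 6 8 -8
OVER    -> 6 8 -8 8
OVER    -> 6 8 -8 8 -8
STORE 1 -> 6 8 -8 8
NEG     -> 6 8 -8 -8
MUL     -> 6 8 64
SWAP    -> 6 64 8
LOAD 1  -> 6 64 8 -8
GT      -> 6 64 1
SUB     -> 6 63
SWAP    -> 63 6
OVER    -> 63 6 63
STORE 2 -> 63 6
DUP     -> 63 6 6
POP     -> 63 6
OVER    -> 63 6 63
ROT     -> 6 63 63

[6, 63, 63]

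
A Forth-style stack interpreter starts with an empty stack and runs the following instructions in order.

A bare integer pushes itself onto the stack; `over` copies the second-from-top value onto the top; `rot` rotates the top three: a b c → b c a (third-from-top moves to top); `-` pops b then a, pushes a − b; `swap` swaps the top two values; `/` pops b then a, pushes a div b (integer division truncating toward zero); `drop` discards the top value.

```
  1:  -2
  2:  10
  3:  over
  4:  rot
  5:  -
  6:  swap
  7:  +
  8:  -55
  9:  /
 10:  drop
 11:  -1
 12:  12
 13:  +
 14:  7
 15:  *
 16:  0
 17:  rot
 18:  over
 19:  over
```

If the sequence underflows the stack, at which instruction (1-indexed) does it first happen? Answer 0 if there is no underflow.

-2    -2
10    -2 10
over  -2 10 -2
rot   10 -2 -2
-     10 0
swap  0 10
+     10
-55   10 -55
/     0
drop  (empty)
-1    -1
12    -1 12
+     11
7     11 7
*     77
0     77 0
rot  — needs 3 operands, stack has 2 → underflow

17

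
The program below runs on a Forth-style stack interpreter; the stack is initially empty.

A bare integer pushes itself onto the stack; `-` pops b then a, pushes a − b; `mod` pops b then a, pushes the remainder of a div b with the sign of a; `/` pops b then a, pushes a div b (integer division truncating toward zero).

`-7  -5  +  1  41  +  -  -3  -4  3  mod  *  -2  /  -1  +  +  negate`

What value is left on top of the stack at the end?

-7     → [-7]
-5     → [-7, -5]
+      → [-12]
1      → [-12, 1]
41     → [-12, 1, 41]
+      → [-12, 42]
-      → [-54]
-3     → [-54, -3]
-4     → [-54, -3, -4]
3      → [-54, -3, -4, 3]
mod    → [-54, -3, -1]
*      → [-54, 3]
-2     → [-54, 3, -2]
/      → [-54, -1]
-1     → [-54, -1, -1]
+      → [-54, -2]
+      → [-56]
negate → [56]

56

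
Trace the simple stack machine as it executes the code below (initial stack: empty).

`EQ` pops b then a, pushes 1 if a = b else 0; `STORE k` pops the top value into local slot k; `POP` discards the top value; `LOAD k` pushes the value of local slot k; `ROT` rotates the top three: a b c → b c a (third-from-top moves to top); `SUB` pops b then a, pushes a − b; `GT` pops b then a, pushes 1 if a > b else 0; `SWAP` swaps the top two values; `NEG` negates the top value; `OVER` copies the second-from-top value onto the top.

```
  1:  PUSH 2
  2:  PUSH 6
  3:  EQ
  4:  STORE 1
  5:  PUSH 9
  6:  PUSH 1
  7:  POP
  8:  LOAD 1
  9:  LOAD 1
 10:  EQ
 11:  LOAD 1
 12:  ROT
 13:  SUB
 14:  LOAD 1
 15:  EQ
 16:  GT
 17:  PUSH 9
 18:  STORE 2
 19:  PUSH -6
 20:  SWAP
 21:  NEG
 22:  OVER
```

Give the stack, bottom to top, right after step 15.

[1, 0]

PUSH 2  -> [2]
PUSH 6  -> [2, 6]
EQ      -> [0]
STORE 1 -> []
PUSH 9  -> [9]
PUSH 1  -> [9, 1]
POP     -> [9]
LOAD 1  -> [9, 0]
LOAD 1  -> [9, 0, 0]
EQ      -> [9, 1]
LOAD 1  -> [9, 1, 0]
ROT     -> [1, 0, 9]
SUB     -> [1, -9]
LOAD 1  -> [1, -9, 0]
EQ      -> [1, 0]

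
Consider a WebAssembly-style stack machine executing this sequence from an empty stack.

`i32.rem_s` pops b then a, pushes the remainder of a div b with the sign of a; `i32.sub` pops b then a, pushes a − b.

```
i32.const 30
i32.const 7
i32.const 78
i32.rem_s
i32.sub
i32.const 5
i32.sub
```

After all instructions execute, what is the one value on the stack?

i32.const 30 : 30
i32.const 7  : 30 7
i32.const 78 : 30 7 78
i32.rem_s    : 30 7
i32.sub      : 23
i32.const 5  : 23 5
i32.sub      : 18

18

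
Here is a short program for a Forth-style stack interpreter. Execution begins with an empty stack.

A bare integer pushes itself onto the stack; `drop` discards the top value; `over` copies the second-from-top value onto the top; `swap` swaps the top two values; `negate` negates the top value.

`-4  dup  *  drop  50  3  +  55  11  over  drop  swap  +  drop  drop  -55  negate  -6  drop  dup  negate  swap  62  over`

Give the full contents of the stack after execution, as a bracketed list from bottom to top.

[-55, 55, 62, 55]

-4     : [-4]
dup    : [-4, -4]
*      : [16]
drop   : []
50     : [50]
3      : [50, 3]
+      : [53]
55     : [53, 55]
11     : [53, 55, 11]
over   : [53, 55, 11, 55]
drop   : [53, 55, 11]
swap   : [53, 11, 55]
+      : [53, 66]
drop   : [53]
drop   : []
-55    : [-55]
negate : [55]
-6     : [55, -6]
drop   : [55]
dup    : [55, 55]
negate : [55, -55]
swap   : [-55, 55]
62     : [-55, 55, 62]
over   : [-55, 55, 62, 55]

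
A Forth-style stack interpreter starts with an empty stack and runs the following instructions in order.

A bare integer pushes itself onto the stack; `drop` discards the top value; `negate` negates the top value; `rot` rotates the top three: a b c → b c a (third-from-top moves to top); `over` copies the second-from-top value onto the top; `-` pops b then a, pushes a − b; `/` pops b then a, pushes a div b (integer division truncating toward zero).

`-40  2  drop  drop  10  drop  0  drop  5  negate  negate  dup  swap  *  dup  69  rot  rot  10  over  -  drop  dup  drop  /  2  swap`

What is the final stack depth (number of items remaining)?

3

-40    → -40
2      → -40 2
drop   → -40
drop   → (empty)
10     → 10
drop   → (empty)
0      → 0
drop   → (empty)
5      → 5
negate → -5
negate → 5
dup    → 5 5
swap   → 5 5
*      → 25
dup    → 25 25
69     → 25 25 69
rot    → 25 69 25
rot    → 69 25 25
10     → 69 25 25 10
over   → 69 25 25 10 25
-      → 69 25 25 -15
drop   → 69 25 25
dup    → 69 25 25 25
drop   → 69 25 25
/      → 69 1
2      → 69 1 2
swap   → 69 2 1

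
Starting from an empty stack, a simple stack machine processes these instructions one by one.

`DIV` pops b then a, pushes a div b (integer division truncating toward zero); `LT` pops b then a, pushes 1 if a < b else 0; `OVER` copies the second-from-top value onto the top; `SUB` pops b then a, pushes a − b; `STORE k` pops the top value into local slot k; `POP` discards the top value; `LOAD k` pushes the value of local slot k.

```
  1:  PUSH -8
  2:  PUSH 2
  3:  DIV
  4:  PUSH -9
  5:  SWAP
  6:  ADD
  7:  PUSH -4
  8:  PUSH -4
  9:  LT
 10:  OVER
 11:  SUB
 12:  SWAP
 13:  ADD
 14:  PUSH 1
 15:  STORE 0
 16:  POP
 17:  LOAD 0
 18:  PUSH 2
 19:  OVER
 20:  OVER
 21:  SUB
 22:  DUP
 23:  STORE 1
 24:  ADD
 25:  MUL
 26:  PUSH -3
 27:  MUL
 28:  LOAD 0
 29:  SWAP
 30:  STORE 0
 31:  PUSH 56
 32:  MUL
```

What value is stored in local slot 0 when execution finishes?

PUSH -8 : -8
PUSH 2  : -8 2
DIV     : -4
PUSH -9 : -4 -9
SWAP    : -9 -4
ADD     : -13
PUSH -4 : -13 -4
PUSH -4 : -13 -4 -4
LT      : -13 0
OVER    : -13 0 -13
SUB     : -13 13
SWAP    : 13 -13
ADD     : 0
PUSH 1  : 0 1
STORE 0 : 0
POP     : (empty)
LOAD 0  : 1
PUSH 2  : 1 2
OVER    : 1 2 1
OVER    : 1 2 1 2
SUB     : 1 2 -1
DUP     : 1 2 -1 -1
STORE 1 : 1 2 -1
ADD     : 1 1
MUL     : 1
PUSH -3 : 1 -3
MUL     : -3
LOAD 0  : -3 1
SWAP    : 1 -3
STORE 0 : 1
PUSH 56 : 1 56
MUL     : 56

-3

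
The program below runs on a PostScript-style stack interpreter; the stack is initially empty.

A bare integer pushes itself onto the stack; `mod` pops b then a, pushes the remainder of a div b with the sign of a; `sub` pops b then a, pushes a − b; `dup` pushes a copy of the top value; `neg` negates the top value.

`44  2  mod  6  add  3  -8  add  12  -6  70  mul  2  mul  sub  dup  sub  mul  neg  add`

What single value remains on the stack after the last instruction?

6

44  -> 44
2   -> 44 2
mod -> 0
6   -> 0 6
add -> 6
3   -> 6 3
-8  -> 6 3 -8
add -> 6 -5
12  -> 6 -5 12
-6  -> 6 -5 12 -6
70  -> 6 -5 12 -6 70
mul -> 6 -5 12 -420
2   -> 6 -5 12 -420 2
mul -> 6 -5 12 -840
sub -> 6 -5 852
dup -> 6 -5 852 852
sub -> 6 -5 0
mul -> 6 0
neg -> 6 0
add -> 6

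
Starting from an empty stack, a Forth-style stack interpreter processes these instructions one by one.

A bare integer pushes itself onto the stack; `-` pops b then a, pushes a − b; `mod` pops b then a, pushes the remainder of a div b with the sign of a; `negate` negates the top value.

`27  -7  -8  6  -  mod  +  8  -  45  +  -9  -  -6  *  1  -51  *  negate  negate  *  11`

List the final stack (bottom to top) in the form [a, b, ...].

27     → [27]
-7     → [27, -7]
-8     → [27, -7, -8]
6      → [27, -7, -8, 6]
-      → [27, -7, -14]
mod    → [27, -7]
+      → [20]
8      → [20, 8]
-      → [12]
45     → [12, 45]
+      → [57]
-9     → [57, -9]
-      → [66]
-6     → [66, -6]
*      → [-396]
1      → [-396, 1]
-51    → [-396, 1, -51]
*      → [-396, -51]
negate → [-396, 51]
negate → [-396, -51]
*      → [20196]
11     → [20196, 11]

[20196, 11]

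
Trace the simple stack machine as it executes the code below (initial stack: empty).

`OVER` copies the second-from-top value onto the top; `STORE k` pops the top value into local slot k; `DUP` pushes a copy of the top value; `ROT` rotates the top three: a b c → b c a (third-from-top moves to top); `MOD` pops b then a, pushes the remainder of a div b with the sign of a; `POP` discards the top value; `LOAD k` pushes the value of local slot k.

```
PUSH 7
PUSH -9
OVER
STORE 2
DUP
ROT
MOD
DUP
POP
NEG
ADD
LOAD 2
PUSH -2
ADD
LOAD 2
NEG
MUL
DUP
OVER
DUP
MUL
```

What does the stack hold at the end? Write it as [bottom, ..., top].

PUSH 7  → [7]
PUSH -9 → [7, -9]
OVER    → [7, -9, 7]
STORE 2 → [7, -9]
DUP     → [7, -9, -9]
ROT     → [-9, -9, 7]
MOD     → [-9, -2]
DUP     → [-9, -2, -2]
POP     → [-9, -2]
NEG     → [-9, 2]
ADD     → [-7]
LOAD 2  → [-7, 7]
PUSH -2 → [-7, 7, -2]
ADD     → [-7, 5]
LOAD 2  → [-7, 5, 7]
NEG     → [-7, 5, -7]
MUL     → [-7, -35]
DUP     → [-7, -35, -35]
OVER    → [-7, -35, -35, -35]
DUP     → [-7, -35, -35, -35, -35]
MUL     → [-7, -35, -35, 1225]

[-7, -35, -35, 1225]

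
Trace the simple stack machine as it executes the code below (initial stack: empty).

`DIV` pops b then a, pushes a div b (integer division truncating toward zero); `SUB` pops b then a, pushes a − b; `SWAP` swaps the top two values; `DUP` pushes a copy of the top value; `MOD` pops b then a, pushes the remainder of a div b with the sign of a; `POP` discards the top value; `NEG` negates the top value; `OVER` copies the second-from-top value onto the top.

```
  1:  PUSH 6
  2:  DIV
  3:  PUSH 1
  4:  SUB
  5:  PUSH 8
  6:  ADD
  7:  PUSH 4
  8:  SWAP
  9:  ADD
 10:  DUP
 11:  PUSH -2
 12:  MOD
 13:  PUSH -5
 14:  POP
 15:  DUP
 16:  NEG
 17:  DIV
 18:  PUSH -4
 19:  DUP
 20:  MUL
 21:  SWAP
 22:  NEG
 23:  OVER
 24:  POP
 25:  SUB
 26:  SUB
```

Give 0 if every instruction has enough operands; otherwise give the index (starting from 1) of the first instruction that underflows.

PUSH 6 → [6]
DIV  — needs 2 operands, stack has 1 → underflow

2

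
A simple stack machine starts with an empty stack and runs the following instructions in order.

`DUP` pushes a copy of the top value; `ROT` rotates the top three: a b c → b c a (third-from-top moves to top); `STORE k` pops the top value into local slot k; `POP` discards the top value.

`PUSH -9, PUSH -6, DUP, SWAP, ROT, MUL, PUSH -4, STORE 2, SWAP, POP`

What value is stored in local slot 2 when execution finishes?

PUSH -9 → [-9]
PUSH -6 → [-9, -6]
DUP     → [-9, -6, -6]
SWAP    → [-9, -6, -6]
ROT     → [-6, -6, -9]
MUL     → [-6, 54]
PUSH -4 → [-6, 54, -4]
STORE 2 → [-6, 54]
SWAP    → [54, -6]
POP     → [54]

-4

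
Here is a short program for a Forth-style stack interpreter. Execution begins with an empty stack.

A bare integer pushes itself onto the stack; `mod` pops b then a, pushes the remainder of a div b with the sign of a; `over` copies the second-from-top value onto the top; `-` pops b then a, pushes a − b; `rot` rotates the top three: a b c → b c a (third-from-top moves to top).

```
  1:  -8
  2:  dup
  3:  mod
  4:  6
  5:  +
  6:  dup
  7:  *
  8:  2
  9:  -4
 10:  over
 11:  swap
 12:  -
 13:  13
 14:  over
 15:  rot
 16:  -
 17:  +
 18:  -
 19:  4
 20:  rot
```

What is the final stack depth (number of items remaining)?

3

-8   → -8
dup  → -8 -8
mod  → 0
6    → 0 6
+    → 6
dup  → 6 6
*    → 36
2    → 36 2
-4   → 36 2 -4
over → 36 2 -4 2
swap → 36 2 2 -4
-    → 36 2 6
13   → 36 2 6 13
over → 36 2 6 13 6
rot  → 36 2 13 6 6
-    → 36 2 13 0
+    → 36 2 13
-    → 36 -11
4    → 36 -11 4
rot  → -11 4 36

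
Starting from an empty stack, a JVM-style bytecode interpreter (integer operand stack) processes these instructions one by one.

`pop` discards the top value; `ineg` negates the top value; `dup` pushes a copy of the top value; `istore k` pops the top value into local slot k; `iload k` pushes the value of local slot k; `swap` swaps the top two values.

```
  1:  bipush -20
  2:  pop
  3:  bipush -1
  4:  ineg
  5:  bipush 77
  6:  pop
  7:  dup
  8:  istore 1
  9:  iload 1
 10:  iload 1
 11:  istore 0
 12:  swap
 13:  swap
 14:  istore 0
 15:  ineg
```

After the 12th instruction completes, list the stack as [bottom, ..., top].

[1, 1]

bipush -20 : -20
pop        : (empty)
bipush -1  : -1
ineg       : 1
bipush 77  : 1 77
pop        : 1
dup        : 1 1
istore 1   : 1
iload 1    : 1 1
iload 1    : 1 1 1
istore 0   : 1 1
swap       : 1 1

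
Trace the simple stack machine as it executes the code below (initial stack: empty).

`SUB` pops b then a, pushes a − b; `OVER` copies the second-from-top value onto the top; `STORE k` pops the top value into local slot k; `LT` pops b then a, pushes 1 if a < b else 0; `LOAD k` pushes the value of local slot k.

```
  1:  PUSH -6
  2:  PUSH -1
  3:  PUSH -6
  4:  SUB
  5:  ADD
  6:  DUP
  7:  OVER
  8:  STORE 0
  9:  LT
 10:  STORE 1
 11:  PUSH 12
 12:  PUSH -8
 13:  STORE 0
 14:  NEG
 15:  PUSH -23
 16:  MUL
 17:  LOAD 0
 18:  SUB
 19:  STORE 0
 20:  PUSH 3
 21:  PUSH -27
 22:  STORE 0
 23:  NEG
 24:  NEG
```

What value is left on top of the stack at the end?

3

PUSH -6   -6
PUSH -1   -6 -1
PUSH -6   -6 -1 -6
SUB       -6 5
ADD       -1
DUP       -1 -1
OVER      -1 -1 -1
STORE 0   -1 -1
LT        0
STORE 1   (empty)
PUSH 12   12
PUSH -8   12 -8
STORE 0   12
NEG       -12
PUSH -23  -12 -23
MUL       276
LOAD 0    276 -8
SUB       284
STORE 0   (empty)
PUSH 3    3
PUSH -27  3 -27
STORE 0   3
NEG       -3
NEG       3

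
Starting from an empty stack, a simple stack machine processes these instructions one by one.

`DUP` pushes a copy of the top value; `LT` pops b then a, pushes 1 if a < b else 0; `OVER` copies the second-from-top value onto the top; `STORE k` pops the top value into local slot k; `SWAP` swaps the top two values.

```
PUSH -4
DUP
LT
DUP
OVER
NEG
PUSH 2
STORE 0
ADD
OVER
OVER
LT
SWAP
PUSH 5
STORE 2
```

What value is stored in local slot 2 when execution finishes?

5

PUSH -4  -4
DUP      -4 -4
LT       0
DUP      0 0
OVER     0 0 0
NEG      0 0 0
PUSH 2   0 0 0 2
STORE 0  0 0 0
ADD      0 0
OVER     0 0 0
OVER     0 0 0 0
LT       0 0 0
SWAP     0 0 0
PUSH 5   0 0 0 5
STORE 2  0 0 0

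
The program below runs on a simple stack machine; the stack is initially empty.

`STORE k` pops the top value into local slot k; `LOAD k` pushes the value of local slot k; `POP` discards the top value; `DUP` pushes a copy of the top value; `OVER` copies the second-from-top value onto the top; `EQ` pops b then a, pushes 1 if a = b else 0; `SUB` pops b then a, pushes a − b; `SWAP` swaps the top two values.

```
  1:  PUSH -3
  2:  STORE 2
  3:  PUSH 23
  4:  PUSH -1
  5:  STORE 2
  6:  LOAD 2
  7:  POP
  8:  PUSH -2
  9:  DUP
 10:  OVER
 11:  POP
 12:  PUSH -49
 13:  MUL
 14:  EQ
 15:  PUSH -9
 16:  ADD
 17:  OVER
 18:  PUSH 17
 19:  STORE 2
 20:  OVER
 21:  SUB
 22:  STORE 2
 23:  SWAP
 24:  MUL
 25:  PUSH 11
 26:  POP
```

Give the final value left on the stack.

PUSH -3  : [-3]
STORE 2  : []
PUSH 23  : [23]
PUSH -1  : [23, -1]
STORE 2  : [23]
LOAD 2   : [23, -1]
POP      : [23]
PUSH -2  : [23, -2]
DUP      : [23, -2, -2]
OVER     : [23, -2, -2, -2]
POP      : [23, -2, -2]
PUSH -49 : [23, -2, -2, -49]
MUL      : [23, -2, 98]
EQ       : [23, 0]
PUSH -9  : [23, 0, -9]
ADD      : [23, -9]
OVER     : [23, -9, 23]
PUSH 17  : [23, -9, 23, 17]
STORE 2  : [23, -9, 23]
OVER     : [23, -9, 23, -9]
SUB      : [23, -9, 32]
STORE 2  : [23, -9]
SWAP     : [-9, 23]
MUL      : [-207]
PUSH 11  : [-207, 11]
POP      : [-207]

-207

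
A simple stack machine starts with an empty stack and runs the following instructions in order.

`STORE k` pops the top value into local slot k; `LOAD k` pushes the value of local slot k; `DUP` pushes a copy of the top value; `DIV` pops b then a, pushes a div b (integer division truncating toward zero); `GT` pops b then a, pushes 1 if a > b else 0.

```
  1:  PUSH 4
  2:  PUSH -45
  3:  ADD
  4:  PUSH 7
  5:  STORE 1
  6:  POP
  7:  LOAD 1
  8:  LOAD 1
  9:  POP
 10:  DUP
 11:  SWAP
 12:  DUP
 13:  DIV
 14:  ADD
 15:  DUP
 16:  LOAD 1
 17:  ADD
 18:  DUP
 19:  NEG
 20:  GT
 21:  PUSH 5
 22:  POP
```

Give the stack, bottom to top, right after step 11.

[7, 7]

PUSH 4    [4]
PUSH -45  [4, -45]
ADD       [-41]
PUSH 7    [-41, 7]
STORE 1   [-41]
POP       []
LOAD 1    [7]
LOAD 1    [7, 7]
POP       [7]
DUP       [7, 7]
SWAP      [7, 7]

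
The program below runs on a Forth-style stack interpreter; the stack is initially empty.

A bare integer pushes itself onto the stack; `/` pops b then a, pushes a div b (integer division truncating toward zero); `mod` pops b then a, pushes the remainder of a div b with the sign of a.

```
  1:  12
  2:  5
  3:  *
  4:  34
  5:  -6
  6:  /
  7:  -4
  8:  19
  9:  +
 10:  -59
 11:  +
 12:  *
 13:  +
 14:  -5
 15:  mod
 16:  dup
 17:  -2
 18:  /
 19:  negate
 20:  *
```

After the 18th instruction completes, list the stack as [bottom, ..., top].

12  : 12
5   : 12 5
*   : 60
34  : 60 34
-6  : 60 34 -6
/   : 60 -5
-4  : 60 -5 -4
19  : 60 -5 -4 19
+   : 60 -5 15
-59 : 60 -5 15 -59
+   : 60 -5 -44
*   : 60 220
+   : 280
-5  : 280 -5
mod : 0
dup : 0 0
-2  : 0 0 -2
/   : 0 0

[0, 0]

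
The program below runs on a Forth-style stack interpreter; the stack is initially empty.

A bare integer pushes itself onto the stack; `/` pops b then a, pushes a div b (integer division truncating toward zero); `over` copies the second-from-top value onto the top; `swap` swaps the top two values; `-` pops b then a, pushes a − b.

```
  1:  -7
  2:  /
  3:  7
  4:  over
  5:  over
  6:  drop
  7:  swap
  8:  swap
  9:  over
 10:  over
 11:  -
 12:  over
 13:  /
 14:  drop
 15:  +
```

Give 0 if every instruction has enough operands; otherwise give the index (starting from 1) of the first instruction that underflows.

-7  -7
/  — needs 2 operands, stack has 1 → underflow

2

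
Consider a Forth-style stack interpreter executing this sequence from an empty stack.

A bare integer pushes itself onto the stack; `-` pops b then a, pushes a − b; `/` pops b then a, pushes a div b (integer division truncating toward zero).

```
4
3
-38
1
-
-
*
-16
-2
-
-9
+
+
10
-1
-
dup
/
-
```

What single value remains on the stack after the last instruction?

4   → 4
3   → 4 3
-38 → 4 3 -38
1   → 4 3 -38 1
-   → 4 3 -39
-   → 4 42
*   → 168
-16 → 168 -16
-2  → 168 -16 -2
-   → 168 -14
-9  → 168 -14 -9
+   → 168 -23
+   → 145
10  → 145 10
-1  → 145 10 -1
-   → 145 11
dup → 145 11 11
/   → 145 1
-   → 144

144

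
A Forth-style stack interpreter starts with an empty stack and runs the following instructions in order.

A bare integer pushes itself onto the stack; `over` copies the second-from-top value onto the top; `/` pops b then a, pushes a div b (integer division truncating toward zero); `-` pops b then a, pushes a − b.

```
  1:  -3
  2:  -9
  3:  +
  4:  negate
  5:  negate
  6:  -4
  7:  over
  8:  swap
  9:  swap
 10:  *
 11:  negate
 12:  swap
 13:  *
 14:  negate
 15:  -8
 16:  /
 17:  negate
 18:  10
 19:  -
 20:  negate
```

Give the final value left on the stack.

-3     : [-3]
-9     : [-3, -9]
+      : [-12]
negate : [12]
negate : [-12]
-4     : [-12, -4]
over   : [-12, -4, -12]
swap   : [-12, -12, -4]
swap   : [-12, -4, -12]
*      : [-12, 48]
negate : [-12, -48]
swap   : [-48, -12]
*      : [576]
negate : [-576]
-8     : [-576, -8]
/      : [72]
negate : [-72]
10     : [-72, 10]
-      : [-82]
negate : [82]

82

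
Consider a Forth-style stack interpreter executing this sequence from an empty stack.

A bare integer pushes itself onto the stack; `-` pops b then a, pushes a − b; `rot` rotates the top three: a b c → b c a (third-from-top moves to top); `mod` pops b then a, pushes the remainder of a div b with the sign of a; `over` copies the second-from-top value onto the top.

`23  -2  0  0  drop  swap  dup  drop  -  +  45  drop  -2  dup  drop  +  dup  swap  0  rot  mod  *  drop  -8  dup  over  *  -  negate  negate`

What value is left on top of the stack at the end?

-72

23     : 23
-2     : 23 -2
0      : 23 -2 0
0      : 23 -2 0 0
drop   : 23 -2 0
swap   : 23 0 -2
dup    : 23 0 -2 -2
drop   : 23 0 -2
-      : 23 2
+      : 25
45     : 25 45
drop   : 25
-2     : 25 -2
dup    : 25 -2 -2
drop   : 25 -2
+      : 23
dup    : 23 23
swap   : 23 23
0      : 23 23 0
rot    : 23 0 23
mod    : 23 0
*      : 0
drop   : (empty)
-8     : -8
dup    : -8 -8
over   : -8 -8 -8
*      : -8 64
-      : -72
negate : 72
negate : -72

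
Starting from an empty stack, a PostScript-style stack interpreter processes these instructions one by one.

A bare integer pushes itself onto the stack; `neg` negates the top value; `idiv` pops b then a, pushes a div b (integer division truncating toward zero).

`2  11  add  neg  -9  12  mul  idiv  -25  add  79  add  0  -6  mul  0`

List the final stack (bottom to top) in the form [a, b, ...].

2    -> 2
11   -> 2 11
add  -> 13
neg  -> -13
-9   -> -13 -9
12   -> -13 -9 12
mul  -> -13 -108
idiv -> 0
-25  -> 0 -25
add  -> -25
79   -> -25 79
add  -> 54
0    -> 54 0
-6   -> 54 0 -6
mul  -> 54 0
0    -> 54 0 0

[54, 0, 0]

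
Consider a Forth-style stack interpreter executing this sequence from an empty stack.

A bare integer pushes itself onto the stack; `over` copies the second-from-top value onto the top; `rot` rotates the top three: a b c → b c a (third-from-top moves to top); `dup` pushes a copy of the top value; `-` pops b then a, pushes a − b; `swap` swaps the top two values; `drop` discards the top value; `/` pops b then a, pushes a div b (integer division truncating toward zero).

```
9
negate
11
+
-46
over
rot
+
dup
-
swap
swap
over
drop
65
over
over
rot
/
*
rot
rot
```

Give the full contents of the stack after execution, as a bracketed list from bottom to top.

[0, -46, 0]

9      : [9]
negate : [-9]
11     : [-9, 11]
+      : [2]
-46    : [2, -46]
over   : [2, -46, 2]
rot    : [-46, 2, 2]
+      : [-46, 4]
dup    : [-46, 4, 4]
-      : [-46, 0]
swap   : [0, -46]
swap   : [-46, 0]
over   : [-46, 0, -46]
drop   : [-46, 0]
65     : [-46, 0, 65]
over   : [-46, 0, 65, 0]
over   : [-46, 0, 65, 0, 65]
rot    : [-46, 0, 0, 65, 65]
/      : [-46, 0, 0, 1]
*      : [-46, 0, 0]
rot    : [0, 0, -46]
rot    : [0, -46, 0]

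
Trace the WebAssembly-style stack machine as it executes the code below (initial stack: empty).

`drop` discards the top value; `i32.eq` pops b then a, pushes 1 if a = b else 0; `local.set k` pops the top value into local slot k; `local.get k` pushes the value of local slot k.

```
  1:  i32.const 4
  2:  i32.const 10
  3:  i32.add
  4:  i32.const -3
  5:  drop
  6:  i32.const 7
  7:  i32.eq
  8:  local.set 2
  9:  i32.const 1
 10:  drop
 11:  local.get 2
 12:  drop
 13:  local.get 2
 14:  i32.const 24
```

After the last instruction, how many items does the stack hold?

2

i32.const 4  : 4
i32.const 10 : 4 10
i32.add      : 14
i32.const -3 : 14 -3
drop         : 14
i32.const 7  : 14 7
i32.eq       : 0
local.set 2  : (empty)
i32.const 1  : 1
drop         : (empty)
local.get 2  : 0
drop         : (empty)
local.get 2  : 0
i32.const 24 : 0 24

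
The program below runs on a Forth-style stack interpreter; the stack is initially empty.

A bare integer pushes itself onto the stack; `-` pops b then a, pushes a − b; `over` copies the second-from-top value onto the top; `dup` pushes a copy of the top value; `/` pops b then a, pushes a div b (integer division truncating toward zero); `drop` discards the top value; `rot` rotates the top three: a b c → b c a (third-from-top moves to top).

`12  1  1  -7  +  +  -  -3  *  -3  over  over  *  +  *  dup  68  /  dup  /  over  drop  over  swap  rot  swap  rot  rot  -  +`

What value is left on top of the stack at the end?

12   → 12
1    → 12 1
1    → 12 1 1
-7   → 12 1 1 -7
+    → 12 1 -6
+    → 12 -5
-    → 17
-3   → 17 -3
*    → -51
-3   → -51 -3
over → -51 -3 -51
over → -51 -3 -51 -3
*    → -51 -3 153
+    → -51 150
*    → -7650
dup  → -7650 -7650
68   → -7650 -7650 68
/    → -7650 -112
dup  → -7650 -112 -112
/    → -7650 1
over → -7650 1 -7650
drop → -7650 1
over → -7650 1 -7650
swap → -7650 -7650 1
rot  → -7650 1 -7650
swap → -7650 -7650 1
rot  → -7650 1 -7650
rot  → 1 -7650 -7650
-    → 1 0
+    → 1

1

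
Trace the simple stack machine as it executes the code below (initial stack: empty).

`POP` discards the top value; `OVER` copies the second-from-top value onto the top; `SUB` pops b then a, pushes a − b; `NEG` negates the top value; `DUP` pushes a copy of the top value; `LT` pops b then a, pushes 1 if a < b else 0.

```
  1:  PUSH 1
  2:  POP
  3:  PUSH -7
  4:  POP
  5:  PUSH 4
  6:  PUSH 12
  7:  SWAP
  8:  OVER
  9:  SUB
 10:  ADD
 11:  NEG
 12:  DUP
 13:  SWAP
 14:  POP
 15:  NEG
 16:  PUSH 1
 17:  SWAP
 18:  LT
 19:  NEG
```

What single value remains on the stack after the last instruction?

-1

PUSH 1   [1]
POP      []
PUSH -7  [-7]
POP      []
PUSH 4   [4]
PUSH 12  [4, 12]
SWAP     [12, 4]
OVER     [12, 4, 12]
SUB      [12, -8]
ADD      [4]
NEG      [-4]
DUP      [-4, -4]
SWAP     [-4, -4]
POP      [-4]
NEG      [4]
PUSH 1   [4, 1]
SWAP     [1, 4]
LT       [1]
NEG      [-1]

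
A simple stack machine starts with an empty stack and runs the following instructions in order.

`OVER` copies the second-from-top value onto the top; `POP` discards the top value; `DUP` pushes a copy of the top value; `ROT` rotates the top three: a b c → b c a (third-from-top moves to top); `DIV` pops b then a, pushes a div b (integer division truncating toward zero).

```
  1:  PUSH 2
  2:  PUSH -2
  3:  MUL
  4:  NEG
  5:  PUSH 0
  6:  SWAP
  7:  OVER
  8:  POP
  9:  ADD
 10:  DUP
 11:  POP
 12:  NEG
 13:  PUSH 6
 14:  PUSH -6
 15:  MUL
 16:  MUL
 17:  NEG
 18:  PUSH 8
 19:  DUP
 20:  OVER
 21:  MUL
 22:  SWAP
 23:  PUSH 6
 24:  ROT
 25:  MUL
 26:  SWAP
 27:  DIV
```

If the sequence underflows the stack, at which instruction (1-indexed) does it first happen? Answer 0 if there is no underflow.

PUSH 2  -> 2
PUSH -2 -> 2 -2
MUL     -> -4
NEG     -> 4
PUSH 0  -> 4 0
SWAP    -> 0 4
OVER    -> 0 4 0
POP     -> 0 4
ADD     -> 4
DUP     -> 4 4
POP     -> 4
NEG     -> -4
PUSH 6  -> -4 6
PUSH -6 -> -4 6 -6
MUL     -> -4 -36
MUL     -> 144
NEG     -> -144
PUSH 8  -> -144 8
DUP     -> -144 8 8
OVER    -> -144 8 8 8
MUL     -> -144 8 64
SWAP    -> -144 64 8
PUSH 6  -> -144 64 8 6
ROT     -> -144 8 6 64
MUL     -> -144 8 384
SWAP    -> -144 384 8
DIV     -> -144 48

0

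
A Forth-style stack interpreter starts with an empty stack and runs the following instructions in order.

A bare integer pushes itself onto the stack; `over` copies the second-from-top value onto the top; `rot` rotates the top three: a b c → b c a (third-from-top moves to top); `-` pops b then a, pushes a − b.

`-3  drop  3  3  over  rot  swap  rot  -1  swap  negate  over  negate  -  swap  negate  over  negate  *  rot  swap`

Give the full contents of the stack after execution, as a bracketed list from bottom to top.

-3      [-3]
drop    []
3       [3]
3       [3, 3]
over    [3, 3, 3]
rot     [3, 3, 3]
swap    [3, 3, 3]
rot     [3, 3, 3]
-1      [3, 3, 3, -1]
swap    [3, 3, -1, 3]
negate  [3, 3, -1, -3]
over    [3, 3, -1, -3, -1]
negate  [3, 3, -1, -3, 1]
-       [3, 3, -1, -4]
swap    [3, 3, -4, -1]
negate  [3, 3, -4, 1]
over    [3, 3, -4, 1, -4]
negate  [3, 3, -4, 1, 4]
*       [3, 3, -4, 4]
rot     [3, -4, 4, 3]
swap    [3, -4, 3, 4]

[3, -4, 3, 4]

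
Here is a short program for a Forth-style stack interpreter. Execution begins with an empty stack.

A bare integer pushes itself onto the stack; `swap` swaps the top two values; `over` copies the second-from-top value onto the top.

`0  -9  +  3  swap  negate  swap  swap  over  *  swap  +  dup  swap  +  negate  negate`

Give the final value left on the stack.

0      → [0]
-9     → [0, -9]
+      → [-9]
3      → [-9, 3]
swap   → [3, -9]
negate → [3, 9]
swap   → [9, 3]
swap   → [3, 9]
over   → [3, 9, 3]
*      → [3, 27]
swap   → [27, 3]
+      → [30]
dup    → [30, 30]
swap   → [30, 30]
+      → [60]
negate → [-60]
negate → [60]

60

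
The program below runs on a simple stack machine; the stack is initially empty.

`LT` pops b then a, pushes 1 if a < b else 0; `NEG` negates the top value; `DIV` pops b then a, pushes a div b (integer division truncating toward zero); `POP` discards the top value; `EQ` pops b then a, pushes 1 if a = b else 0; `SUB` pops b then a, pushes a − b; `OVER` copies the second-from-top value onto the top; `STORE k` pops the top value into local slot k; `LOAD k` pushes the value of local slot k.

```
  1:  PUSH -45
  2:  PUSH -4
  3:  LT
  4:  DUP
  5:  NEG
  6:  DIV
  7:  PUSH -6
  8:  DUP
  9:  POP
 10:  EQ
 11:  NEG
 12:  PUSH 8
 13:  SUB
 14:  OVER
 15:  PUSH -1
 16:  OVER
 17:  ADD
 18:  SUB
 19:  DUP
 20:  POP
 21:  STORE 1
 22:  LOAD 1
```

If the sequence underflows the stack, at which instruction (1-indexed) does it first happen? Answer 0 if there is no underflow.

14

PUSH -45 -> -45
PUSH -4  -> -45 -4
LT       -> 1
DUP      -> 1 1
NEG      -> 1 -1
DIV      -> -1
PUSH -6  -> -1 -6
DUP      -> -1 -6 -6
POP      -> -1 -6
EQ       -> 0
NEG      -> 0
PUSH 8   -> 0 8
SUB      -> -8
OVER  — needs 2 operands, stack has 1 → underflow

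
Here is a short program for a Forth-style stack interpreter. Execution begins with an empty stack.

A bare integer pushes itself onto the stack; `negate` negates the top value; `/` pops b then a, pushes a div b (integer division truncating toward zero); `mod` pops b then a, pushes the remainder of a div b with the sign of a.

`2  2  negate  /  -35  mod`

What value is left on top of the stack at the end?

2      -> 2
2      -> 2 2
negate -> 2 -2
/      -> -1
-35    -> -1 -35
mod    -> -1

-1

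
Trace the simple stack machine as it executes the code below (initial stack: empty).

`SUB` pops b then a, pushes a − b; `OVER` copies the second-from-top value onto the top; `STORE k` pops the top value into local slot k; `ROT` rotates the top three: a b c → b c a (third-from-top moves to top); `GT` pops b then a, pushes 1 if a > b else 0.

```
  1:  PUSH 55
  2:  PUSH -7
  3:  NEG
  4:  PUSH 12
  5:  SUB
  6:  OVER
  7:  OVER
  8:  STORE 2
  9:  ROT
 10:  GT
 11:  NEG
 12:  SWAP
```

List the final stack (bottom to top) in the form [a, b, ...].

[0, -5]

PUSH 55 → [55]
PUSH -7 → [55, -7]
NEG     → [55, 7]
PUSH 12 → [55, 7, 12]
SUB     → [55, -5]
OVER    → [55, -5, 55]
OVER    → [55, -5, 55, -5]
STORE 2 → [55, -5, 55]
ROT     → [-5, 55, 55]
GT      → [-5, 0]
NEG     → [-5, 0]
SWAP    → [0, -5]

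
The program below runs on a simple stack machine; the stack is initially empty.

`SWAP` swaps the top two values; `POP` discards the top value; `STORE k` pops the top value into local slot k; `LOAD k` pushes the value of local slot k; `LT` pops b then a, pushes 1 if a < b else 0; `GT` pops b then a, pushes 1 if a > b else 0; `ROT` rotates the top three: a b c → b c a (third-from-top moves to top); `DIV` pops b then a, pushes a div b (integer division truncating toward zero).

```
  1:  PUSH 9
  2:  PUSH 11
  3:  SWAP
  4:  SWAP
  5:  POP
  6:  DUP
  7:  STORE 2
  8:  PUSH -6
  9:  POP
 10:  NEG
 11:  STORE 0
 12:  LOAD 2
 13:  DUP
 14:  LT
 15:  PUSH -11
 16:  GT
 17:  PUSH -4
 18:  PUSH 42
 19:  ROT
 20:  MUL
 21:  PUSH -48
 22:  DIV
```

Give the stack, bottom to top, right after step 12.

PUSH 9  → 9
PUSH 11 → 9 11
SWAP    → 11 9
SWAP    → 9 11
POP     → 9
DUP     → 9 9
STORE 2 → 9
PUSH -6 → 9 -6
POP     → 9
NEG     → -9
STORE 0 → (empty)
LOAD 2  → 9

[9]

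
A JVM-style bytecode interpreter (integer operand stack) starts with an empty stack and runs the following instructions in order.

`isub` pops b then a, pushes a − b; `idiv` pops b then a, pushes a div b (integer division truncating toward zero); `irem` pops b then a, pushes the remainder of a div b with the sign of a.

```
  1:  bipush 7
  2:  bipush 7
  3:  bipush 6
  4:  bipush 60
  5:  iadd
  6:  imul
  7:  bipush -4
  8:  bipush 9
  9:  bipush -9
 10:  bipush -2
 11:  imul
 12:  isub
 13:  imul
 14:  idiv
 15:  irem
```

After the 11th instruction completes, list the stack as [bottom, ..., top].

bipush 7  → [7]
bipush 7  → [7, 7]
bipush 6  → [7, 7, 6]
bipush 60 → [7, 7, 6, 60]
iadd      → [7, 7, 66]
imul      → [7, 462]
bipush -4 → [7, 462, -4]
bipush 9  → [7, 462, -4, 9]
bipush -9 → [7, 462, -4, 9, -9]
bipush -2 → [7, 462, -4, 9, -9, -2]
imul      → [7, 462, -4, 9, 18]

[7, 462, -4, 9, 18]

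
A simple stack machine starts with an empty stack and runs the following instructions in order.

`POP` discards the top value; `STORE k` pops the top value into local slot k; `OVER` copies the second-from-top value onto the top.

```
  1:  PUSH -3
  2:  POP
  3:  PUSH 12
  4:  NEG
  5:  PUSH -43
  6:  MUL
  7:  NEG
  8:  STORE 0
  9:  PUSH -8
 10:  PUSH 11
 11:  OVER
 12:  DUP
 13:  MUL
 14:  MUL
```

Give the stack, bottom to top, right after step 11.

PUSH -3  -> -3
POP      -> (empty)
PUSH 12  -> 12
NEG      -> -12
PUSH -43 -> -12 -43
MUL      -> 516
NEG      -> -516
STORE 0  -> (empty)
PUSH -8  -> -8
PUSH 11  -> -8 11
OVER     -> -8 11 -8

[-8, 11, -8]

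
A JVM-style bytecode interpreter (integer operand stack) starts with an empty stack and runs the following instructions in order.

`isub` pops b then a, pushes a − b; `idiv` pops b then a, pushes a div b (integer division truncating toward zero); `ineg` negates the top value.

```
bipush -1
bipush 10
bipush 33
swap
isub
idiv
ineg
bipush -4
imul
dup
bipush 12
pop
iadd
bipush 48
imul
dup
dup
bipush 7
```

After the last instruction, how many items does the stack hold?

4

bipush -1 -> [-1]
bipush 10 -> [-1, 10]
bipush 33 -> [-1, 10, 33]
swap      -> [-1, 33, 10]
isub      -> [-1, 23]
idiv      -> [0]
ineg      -> [0]
bipush -4 -> [0, -4]
imul      -> [0]
dup       -> [0, 0]
bipush 12 -> [0, 0, 12]
pop       -> [0, 0]
iadd      -> [0]
bipush 48 -> [0, 48]
imul      -> [0]
dup       -> [0, 0]
dup       -> [0, 0, 0]
bipush 7  -> [0, 0, 0, 7]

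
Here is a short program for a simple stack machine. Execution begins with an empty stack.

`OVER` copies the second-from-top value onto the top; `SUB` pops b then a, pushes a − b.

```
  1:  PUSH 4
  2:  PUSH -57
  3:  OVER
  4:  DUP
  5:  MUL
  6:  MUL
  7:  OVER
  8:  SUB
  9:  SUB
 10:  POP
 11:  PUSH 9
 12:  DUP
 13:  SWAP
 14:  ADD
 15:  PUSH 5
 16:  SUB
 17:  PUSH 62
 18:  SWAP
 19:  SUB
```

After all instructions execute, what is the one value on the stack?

PUSH 4   → [4]
PUSH -57 → [4, -57]
OVER     → [4, -57, 4]
DUP      → [4, -57, 4, 4]
MUL      → [4, -57, 16]
MUL      → [4, -912]
OVER     → [4, -912, 4]
SUB      → [4, -916]
SUB      → [920]
POP      → []
PUSH 9   → [9]
DUP      → [9, 9]
SWAP     → [9, 9]
ADD      → [18]
PUSH 5   → [18, 5]
SUB      → [13]
PUSH 62  → [13, 62]
SWAP     → [62, 13]
SUB      → [49]

49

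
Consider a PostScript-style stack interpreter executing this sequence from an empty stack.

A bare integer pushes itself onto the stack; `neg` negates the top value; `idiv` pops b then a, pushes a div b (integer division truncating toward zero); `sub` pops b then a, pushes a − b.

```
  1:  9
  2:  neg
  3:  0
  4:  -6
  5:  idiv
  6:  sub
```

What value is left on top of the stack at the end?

9    -> [9]
neg  -> [-9]
0    -> [-9, 0]
-6   -> [-9, 0, -6]
idiv -> [-9, 0]
sub  -> [-9]

-9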